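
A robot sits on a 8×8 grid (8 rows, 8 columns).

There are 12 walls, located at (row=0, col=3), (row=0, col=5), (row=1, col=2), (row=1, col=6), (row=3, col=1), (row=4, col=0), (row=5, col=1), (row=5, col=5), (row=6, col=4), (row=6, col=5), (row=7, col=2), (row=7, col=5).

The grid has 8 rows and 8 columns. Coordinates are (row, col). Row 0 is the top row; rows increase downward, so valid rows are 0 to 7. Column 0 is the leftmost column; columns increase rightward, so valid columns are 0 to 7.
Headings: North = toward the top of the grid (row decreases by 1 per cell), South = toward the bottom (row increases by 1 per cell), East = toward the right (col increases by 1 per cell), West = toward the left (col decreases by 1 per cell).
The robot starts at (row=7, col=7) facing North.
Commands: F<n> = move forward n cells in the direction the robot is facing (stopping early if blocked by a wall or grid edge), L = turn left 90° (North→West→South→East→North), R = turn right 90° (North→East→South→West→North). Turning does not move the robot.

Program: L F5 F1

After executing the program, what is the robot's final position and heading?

Answer: Final position: (row=7, col=6), facing West

Derivation:
Start: (row=7, col=7), facing North
  L: turn left, now facing West
  F5: move forward 1/5 (blocked), now at (row=7, col=6)
  F1: move forward 0/1 (blocked), now at (row=7, col=6)
Final: (row=7, col=6), facing West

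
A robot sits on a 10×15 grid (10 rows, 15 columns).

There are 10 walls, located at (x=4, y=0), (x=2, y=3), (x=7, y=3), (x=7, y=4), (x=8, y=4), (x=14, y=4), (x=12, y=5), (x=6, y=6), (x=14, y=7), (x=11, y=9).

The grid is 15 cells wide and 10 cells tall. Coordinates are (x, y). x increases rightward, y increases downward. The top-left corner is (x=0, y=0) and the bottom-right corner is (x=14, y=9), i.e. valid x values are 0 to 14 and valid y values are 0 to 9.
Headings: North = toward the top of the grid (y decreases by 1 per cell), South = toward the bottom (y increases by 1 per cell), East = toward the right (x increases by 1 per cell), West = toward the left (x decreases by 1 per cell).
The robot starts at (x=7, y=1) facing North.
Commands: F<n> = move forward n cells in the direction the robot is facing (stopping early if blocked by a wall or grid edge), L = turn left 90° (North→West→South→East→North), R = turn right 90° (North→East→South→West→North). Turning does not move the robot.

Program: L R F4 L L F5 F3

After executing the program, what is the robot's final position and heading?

Answer: Final position: (x=7, y=2), facing South

Derivation:
Start: (x=7, y=1), facing North
  L: turn left, now facing West
  R: turn right, now facing North
  F4: move forward 1/4 (blocked), now at (x=7, y=0)
  L: turn left, now facing West
  L: turn left, now facing South
  F5: move forward 2/5 (blocked), now at (x=7, y=2)
  F3: move forward 0/3 (blocked), now at (x=7, y=2)
Final: (x=7, y=2), facing South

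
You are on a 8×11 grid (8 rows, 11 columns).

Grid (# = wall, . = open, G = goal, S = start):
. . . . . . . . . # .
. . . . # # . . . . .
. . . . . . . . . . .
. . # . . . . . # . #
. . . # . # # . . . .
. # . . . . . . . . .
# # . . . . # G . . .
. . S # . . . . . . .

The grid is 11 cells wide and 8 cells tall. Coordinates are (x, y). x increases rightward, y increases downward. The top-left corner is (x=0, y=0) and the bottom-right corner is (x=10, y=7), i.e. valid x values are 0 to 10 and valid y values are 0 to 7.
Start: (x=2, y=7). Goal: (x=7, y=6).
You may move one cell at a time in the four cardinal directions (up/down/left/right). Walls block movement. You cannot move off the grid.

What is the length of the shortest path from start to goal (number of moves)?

Answer: Shortest path length: 8

Derivation:
BFS from (x=2, y=7) until reaching (x=7, y=6):
  Distance 0: (x=2, y=7)
  Distance 1: (x=2, y=6), (x=1, y=7)
  Distance 2: (x=2, y=5), (x=3, y=6), (x=0, y=7)
  Distance 3: (x=2, y=4), (x=3, y=5), (x=4, y=6)
  Distance 4: (x=1, y=4), (x=4, y=5), (x=5, y=6), (x=4, y=7)
  Distance 5: (x=1, y=3), (x=0, y=4), (x=4, y=4), (x=5, y=5), (x=5, y=7)
  Distance 6: (x=1, y=2), (x=0, y=3), (x=4, y=3), (x=0, y=5), (x=6, y=5), (x=6, y=7)
  Distance 7: (x=1, y=1), (x=0, y=2), (x=2, y=2), (x=4, y=2), (x=3, y=3), (x=5, y=3), (x=7, y=5), (x=7, y=7)
  Distance 8: (x=1, y=0), (x=0, y=1), (x=2, y=1), (x=3, y=2), (x=5, y=2), (x=6, y=3), (x=7, y=4), (x=8, y=5), (x=7, y=6), (x=8, y=7)  <- goal reached here
One shortest path (8 moves): (x=2, y=7) -> (x=2, y=6) -> (x=3, y=6) -> (x=4, y=6) -> (x=5, y=6) -> (x=5, y=5) -> (x=6, y=5) -> (x=7, y=5) -> (x=7, y=6)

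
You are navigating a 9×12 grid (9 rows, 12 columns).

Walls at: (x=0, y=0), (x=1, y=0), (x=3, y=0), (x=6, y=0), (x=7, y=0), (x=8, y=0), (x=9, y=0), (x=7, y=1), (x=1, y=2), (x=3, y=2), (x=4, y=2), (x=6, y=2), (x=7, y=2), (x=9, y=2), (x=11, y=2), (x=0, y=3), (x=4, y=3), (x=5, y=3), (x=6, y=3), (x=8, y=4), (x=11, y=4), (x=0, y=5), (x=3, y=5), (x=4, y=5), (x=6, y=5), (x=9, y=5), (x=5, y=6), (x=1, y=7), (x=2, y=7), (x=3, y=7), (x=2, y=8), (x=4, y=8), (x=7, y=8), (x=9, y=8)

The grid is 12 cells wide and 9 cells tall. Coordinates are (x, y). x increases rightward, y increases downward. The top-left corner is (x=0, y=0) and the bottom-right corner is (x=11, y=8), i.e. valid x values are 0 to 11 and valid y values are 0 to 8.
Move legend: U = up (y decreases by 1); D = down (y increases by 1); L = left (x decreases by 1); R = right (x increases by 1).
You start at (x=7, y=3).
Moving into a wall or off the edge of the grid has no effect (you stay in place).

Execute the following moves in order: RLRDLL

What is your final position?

Start: (x=7, y=3)
  R (right): (x=7, y=3) -> (x=8, y=3)
  L (left): (x=8, y=3) -> (x=7, y=3)
  R (right): (x=7, y=3) -> (x=8, y=3)
  D (down): blocked, stay at (x=8, y=3)
  L (left): (x=8, y=3) -> (x=7, y=3)
  L (left): blocked, stay at (x=7, y=3)
Final: (x=7, y=3)

Answer: Final position: (x=7, y=3)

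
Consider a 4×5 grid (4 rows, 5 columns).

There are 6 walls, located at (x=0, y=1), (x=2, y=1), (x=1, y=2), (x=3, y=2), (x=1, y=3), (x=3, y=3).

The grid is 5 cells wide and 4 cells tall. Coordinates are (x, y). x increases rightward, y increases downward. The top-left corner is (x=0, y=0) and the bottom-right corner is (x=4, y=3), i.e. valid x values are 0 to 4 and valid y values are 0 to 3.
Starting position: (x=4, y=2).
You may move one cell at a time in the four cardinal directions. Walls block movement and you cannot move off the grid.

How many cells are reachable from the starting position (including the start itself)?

BFS flood-fill from (x=4, y=2):
  Distance 0: (x=4, y=2)
  Distance 1: (x=4, y=1), (x=4, y=3)
  Distance 2: (x=4, y=0), (x=3, y=1)
  Distance 3: (x=3, y=0)
  Distance 4: (x=2, y=0)
  Distance 5: (x=1, y=0)
  Distance 6: (x=0, y=0), (x=1, y=1)
Total reachable: 10 (grid has 14 open cells total)

Answer: Reachable cells: 10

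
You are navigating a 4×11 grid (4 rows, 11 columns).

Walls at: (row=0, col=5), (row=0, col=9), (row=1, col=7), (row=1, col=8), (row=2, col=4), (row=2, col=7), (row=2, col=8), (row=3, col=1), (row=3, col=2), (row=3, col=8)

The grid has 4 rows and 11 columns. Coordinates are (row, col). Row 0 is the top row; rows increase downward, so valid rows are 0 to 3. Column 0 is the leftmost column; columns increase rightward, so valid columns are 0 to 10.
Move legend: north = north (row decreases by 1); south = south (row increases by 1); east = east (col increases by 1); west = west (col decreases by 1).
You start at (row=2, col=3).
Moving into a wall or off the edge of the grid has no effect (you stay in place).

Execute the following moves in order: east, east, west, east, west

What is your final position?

Answer: Final position: (row=2, col=2)

Derivation:
Start: (row=2, col=3)
  east (east): blocked, stay at (row=2, col=3)
  east (east): blocked, stay at (row=2, col=3)
  west (west): (row=2, col=3) -> (row=2, col=2)
  east (east): (row=2, col=2) -> (row=2, col=3)
  west (west): (row=2, col=3) -> (row=2, col=2)
Final: (row=2, col=2)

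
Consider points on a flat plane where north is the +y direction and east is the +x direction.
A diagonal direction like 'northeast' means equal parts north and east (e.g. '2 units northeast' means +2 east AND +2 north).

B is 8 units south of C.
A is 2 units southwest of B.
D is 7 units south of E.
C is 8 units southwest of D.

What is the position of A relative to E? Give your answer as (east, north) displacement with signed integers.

Place E at the origin (east=0, north=0).
  D is 7 units south of E: delta (east=+0, north=-7); D at (east=0, north=-7).
  C is 8 units southwest of D: delta (east=-8, north=-8); C at (east=-8, north=-15).
  B is 8 units south of C: delta (east=+0, north=-8); B at (east=-8, north=-23).
  A is 2 units southwest of B: delta (east=-2, north=-2); A at (east=-10, north=-25).
Therefore A relative to E: (east=-10, north=-25).

Answer: A is at (east=-10, north=-25) relative to E.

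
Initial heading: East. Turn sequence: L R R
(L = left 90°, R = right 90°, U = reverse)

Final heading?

Answer: Final heading: South

Derivation:
Start: East
  L (left (90° counter-clockwise)) -> North
  R (right (90° clockwise)) -> East
  R (right (90° clockwise)) -> South
Final: South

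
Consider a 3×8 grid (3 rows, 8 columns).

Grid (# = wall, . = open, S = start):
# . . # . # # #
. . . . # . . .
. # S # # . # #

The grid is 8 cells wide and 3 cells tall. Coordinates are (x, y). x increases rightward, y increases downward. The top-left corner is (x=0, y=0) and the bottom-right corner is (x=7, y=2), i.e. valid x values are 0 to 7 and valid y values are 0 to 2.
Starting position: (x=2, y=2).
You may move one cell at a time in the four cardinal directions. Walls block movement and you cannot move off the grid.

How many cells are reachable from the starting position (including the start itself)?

Answer: Reachable cells: 8

Derivation:
BFS flood-fill from (x=2, y=2):
  Distance 0: (x=2, y=2)
  Distance 1: (x=2, y=1)
  Distance 2: (x=2, y=0), (x=1, y=1), (x=3, y=1)
  Distance 3: (x=1, y=0), (x=0, y=1)
  Distance 4: (x=0, y=2)
Total reachable: 8 (grid has 13 open cells total)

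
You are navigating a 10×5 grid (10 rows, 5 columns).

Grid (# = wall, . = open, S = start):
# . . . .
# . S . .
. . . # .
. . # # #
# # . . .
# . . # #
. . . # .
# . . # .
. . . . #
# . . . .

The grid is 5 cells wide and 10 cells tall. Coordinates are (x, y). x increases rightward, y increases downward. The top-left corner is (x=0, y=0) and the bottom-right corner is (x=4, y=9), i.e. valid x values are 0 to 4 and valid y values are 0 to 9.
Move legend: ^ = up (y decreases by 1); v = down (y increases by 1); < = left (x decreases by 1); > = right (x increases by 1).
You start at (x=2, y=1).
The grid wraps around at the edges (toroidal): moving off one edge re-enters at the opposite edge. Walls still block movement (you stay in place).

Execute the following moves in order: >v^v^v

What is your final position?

Answer: Final position: (x=3, y=1)

Derivation:
Start: (x=2, y=1)
  > (right): (x=2, y=1) -> (x=3, y=1)
  v (down): blocked, stay at (x=3, y=1)
  ^ (up): (x=3, y=1) -> (x=3, y=0)
  v (down): (x=3, y=0) -> (x=3, y=1)
  ^ (up): (x=3, y=1) -> (x=3, y=0)
  v (down): (x=3, y=0) -> (x=3, y=1)
Final: (x=3, y=1)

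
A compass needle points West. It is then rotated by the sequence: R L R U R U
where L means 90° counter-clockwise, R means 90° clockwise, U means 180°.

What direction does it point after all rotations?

Start: West
  R (right (90° clockwise)) -> North
  L (left (90° counter-clockwise)) -> West
  R (right (90° clockwise)) -> North
  U (U-turn (180°)) -> South
  R (right (90° clockwise)) -> West
  U (U-turn (180°)) -> East
Final: East

Answer: Final heading: East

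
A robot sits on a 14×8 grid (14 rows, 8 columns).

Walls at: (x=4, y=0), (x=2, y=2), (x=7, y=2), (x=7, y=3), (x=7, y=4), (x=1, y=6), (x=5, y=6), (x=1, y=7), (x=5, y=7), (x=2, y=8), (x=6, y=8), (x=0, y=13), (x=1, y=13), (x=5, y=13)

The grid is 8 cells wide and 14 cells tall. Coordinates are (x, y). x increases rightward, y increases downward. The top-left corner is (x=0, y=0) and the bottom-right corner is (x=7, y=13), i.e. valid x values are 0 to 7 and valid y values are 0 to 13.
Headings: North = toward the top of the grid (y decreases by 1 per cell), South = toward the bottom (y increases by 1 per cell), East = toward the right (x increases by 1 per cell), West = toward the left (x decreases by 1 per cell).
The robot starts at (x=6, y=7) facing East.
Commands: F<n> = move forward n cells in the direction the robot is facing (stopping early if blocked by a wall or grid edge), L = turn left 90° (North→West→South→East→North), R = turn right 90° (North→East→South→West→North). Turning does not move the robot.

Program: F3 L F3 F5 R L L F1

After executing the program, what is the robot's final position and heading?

Answer: Final position: (x=6, y=5), facing West

Derivation:
Start: (x=6, y=7), facing East
  F3: move forward 1/3 (blocked), now at (x=7, y=7)
  L: turn left, now facing North
  F3: move forward 2/3 (blocked), now at (x=7, y=5)
  F5: move forward 0/5 (blocked), now at (x=7, y=5)
  R: turn right, now facing East
  L: turn left, now facing North
  L: turn left, now facing West
  F1: move forward 1, now at (x=6, y=5)
Final: (x=6, y=5), facing West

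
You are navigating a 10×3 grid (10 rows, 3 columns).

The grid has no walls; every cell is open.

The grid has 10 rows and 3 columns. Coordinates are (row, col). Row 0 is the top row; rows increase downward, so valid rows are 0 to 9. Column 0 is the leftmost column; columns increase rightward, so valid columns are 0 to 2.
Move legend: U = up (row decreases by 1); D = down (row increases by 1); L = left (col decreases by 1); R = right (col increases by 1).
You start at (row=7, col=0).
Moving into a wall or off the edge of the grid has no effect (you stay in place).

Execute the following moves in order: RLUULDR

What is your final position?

Answer: Final position: (row=6, col=1)

Derivation:
Start: (row=7, col=0)
  R (right): (row=7, col=0) -> (row=7, col=1)
  L (left): (row=7, col=1) -> (row=7, col=0)
  U (up): (row=7, col=0) -> (row=6, col=0)
  U (up): (row=6, col=0) -> (row=5, col=0)
  L (left): blocked, stay at (row=5, col=0)
  D (down): (row=5, col=0) -> (row=6, col=0)
  R (right): (row=6, col=0) -> (row=6, col=1)
Final: (row=6, col=1)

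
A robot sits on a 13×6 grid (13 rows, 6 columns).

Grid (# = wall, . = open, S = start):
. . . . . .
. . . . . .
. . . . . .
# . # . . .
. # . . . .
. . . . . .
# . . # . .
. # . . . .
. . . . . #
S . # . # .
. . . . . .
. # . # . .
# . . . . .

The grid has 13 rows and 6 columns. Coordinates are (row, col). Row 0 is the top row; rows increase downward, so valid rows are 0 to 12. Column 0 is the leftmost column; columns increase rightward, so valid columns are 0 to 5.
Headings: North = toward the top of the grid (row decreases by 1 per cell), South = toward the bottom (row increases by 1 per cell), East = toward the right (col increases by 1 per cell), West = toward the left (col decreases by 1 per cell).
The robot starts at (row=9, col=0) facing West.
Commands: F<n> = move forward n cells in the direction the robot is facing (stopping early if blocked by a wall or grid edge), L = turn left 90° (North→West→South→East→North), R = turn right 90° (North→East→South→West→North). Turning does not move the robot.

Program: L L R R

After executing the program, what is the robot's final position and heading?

Answer: Final position: (row=9, col=0), facing West

Derivation:
Start: (row=9, col=0), facing West
  L: turn left, now facing South
  L: turn left, now facing East
  R: turn right, now facing South
  R: turn right, now facing West
Final: (row=9, col=0), facing West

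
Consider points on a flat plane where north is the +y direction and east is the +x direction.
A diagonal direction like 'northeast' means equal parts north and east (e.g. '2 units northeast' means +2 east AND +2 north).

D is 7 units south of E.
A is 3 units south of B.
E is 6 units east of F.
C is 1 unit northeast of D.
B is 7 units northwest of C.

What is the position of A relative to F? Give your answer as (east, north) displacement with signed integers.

Answer: A is at (east=0, north=-2) relative to F.

Derivation:
Place F at the origin (east=0, north=0).
  E is 6 units east of F: delta (east=+6, north=+0); E at (east=6, north=0).
  D is 7 units south of E: delta (east=+0, north=-7); D at (east=6, north=-7).
  C is 1 unit northeast of D: delta (east=+1, north=+1); C at (east=7, north=-6).
  B is 7 units northwest of C: delta (east=-7, north=+7); B at (east=0, north=1).
  A is 3 units south of B: delta (east=+0, north=-3); A at (east=0, north=-2).
Therefore A relative to F: (east=0, north=-2).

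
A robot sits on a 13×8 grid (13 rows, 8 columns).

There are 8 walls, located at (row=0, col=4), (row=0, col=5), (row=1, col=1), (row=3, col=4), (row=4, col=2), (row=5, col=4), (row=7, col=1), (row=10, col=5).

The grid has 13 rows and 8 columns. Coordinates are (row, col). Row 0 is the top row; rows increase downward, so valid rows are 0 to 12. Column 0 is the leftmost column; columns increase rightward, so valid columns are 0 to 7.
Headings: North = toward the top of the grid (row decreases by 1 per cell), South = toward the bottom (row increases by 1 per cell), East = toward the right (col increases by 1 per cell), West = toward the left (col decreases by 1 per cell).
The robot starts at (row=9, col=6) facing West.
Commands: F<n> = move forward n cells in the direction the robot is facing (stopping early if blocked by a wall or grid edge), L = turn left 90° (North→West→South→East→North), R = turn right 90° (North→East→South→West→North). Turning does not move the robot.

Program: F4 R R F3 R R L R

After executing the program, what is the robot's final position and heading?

Answer: Final position: (row=9, col=5), facing West

Derivation:
Start: (row=9, col=6), facing West
  F4: move forward 4, now at (row=9, col=2)
  R: turn right, now facing North
  R: turn right, now facing East
  F3: move forward 3, now at (row=9, col=5)
  R: turn right, now facing South
  R: turn right, now facing West
  L: turn left, now facing South
  R: turn right, now facing West
Final: (row=9, col=5), facing West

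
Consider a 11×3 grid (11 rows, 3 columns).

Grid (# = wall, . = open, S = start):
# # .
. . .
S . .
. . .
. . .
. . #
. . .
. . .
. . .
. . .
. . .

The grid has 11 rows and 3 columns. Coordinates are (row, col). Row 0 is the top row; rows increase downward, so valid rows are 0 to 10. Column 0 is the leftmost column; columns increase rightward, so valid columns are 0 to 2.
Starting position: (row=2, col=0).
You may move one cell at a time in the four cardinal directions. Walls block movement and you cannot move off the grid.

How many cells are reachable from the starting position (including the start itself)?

Answer: Reachable cells: 30

Derivation:
BFS flood-fill from (row=2, col=0):
  Distance 0: (row=2, col=0)
  Distance 1: (row=1, col=0), (row=2, col=1), (row=3, col=0)
  Distance 2: (row=1, col=1), (row=2, col=2), (row=3, col=1), (row=4, col=0)
  Distance 3: (row=1, col=2), (row=3, col=2), (row=4, col=1), (row=5, col=0)
  Distance 4: (row=0, col=2), (row=4, col=2), (row=5, col=1), (row=6, col=0)
  Distance 5: (row=6, col=1), (row=7, col=0)
  Distance 6: (row=6, col=2), (row=7, col=1), (row=8, col=0)
  Distance 7: (row=7, col=2), (row=8, col=1), (row=9, col=0)
  Distance 8: (row=8, col=2), (row=9, col=1), (row=10, col=0)
  Distance 9: (row=9, col=2), (row=10, col=1)
  Distance 10: (row=10, col=2)
Total reachable: 30 (grid has 30 open cells total)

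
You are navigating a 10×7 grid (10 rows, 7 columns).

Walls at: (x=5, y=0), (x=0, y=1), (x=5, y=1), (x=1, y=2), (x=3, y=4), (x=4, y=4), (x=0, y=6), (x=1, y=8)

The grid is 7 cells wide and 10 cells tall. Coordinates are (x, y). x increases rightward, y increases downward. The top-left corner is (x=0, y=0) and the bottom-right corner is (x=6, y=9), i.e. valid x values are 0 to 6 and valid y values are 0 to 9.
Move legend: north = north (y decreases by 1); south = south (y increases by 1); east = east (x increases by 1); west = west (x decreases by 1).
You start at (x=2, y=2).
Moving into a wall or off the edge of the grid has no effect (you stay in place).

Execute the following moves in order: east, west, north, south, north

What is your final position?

Answer: Final position: (x=2, y=1)

Derivation:
Start: (x=2, y=2)
  east (east): (x=2, y=2) -> (x=3, y=2)
  west (west): (x=3, y=2) -> (x=2, y=2)
  north (north): (x=2, y=2) -> (x=2, y=1)
  south (south): (x=2, y=1) -> (x=2, y=2)
  north (north): (x=2, y=2) -> (x=2, y=1)
Final: (x=2, y=1)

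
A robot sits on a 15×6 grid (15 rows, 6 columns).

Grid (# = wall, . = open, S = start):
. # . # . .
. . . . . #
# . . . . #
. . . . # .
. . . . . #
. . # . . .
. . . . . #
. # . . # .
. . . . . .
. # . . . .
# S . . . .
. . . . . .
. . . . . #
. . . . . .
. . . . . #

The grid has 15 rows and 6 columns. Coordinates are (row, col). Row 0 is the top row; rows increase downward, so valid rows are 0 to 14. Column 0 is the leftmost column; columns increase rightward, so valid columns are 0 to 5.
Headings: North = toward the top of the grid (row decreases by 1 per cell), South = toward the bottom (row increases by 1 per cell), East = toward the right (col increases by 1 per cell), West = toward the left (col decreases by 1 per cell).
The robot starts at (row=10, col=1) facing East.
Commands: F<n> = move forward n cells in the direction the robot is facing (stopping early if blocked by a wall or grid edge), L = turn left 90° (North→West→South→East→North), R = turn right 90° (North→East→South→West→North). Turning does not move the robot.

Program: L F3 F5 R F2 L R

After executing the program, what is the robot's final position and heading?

Answer: Final position: (row=10, col=3), facing East

Derivation:
Start: (row=10, col=1), facing East
  L: turn left, now facing North
  F3: move forward 0/3 (blocked), now at (row=10, col=1)
  F5: move forward 0/5 (blocked), now at (row=10, col=1)
  R: turn right, now facing East
  F2: move forward 2, now at (row=10, col=3)
  L: turn left, now facing North
  R: turn right, now facing East
Final: (row=10, col=3), facing East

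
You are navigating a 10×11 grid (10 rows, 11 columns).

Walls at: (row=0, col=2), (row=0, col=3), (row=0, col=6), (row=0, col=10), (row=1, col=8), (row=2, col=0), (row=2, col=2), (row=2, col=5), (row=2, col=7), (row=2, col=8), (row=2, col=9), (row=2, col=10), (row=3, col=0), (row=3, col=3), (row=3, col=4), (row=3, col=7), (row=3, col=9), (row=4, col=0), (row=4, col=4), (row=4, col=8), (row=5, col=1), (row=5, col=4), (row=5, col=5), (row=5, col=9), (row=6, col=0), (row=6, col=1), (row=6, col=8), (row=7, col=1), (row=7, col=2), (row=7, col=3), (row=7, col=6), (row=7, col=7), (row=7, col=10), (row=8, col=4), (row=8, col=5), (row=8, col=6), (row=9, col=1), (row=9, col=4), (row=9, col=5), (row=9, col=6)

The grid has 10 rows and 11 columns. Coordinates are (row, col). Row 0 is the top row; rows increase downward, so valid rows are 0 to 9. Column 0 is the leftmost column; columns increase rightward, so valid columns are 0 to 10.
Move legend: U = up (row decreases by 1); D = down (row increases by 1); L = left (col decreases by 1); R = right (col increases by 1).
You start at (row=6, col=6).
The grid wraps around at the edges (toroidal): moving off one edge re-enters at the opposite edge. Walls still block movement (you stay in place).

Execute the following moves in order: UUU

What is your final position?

Answer: Final position: (row=3, col=6)

Derivation:
Start: (row=6, col=6)
  U (up): (row=6, col=6) -> (row=5, col=6)
  U (up): (row=5, col=6) -> (row=4, col=6)
  U (up): (row=4, col=6) -> (row=3, col=6)
Final: (row=3, col=6)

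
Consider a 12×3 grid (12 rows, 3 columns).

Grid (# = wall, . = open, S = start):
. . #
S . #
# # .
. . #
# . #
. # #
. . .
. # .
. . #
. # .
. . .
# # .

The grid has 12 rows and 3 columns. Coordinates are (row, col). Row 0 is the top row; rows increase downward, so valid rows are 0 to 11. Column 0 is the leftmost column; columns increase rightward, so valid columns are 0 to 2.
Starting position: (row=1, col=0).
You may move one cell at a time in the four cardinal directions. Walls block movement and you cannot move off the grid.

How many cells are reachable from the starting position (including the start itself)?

BFS flood-fill from (row=1, col=0):
  Distance 0: (row=1, col=0)
  Distance 1: (row=0, col=0), (row=1, col=1)
  Distance 2: (row=0, col=1)
Total reachable: 4 (grid has 22 open cells total)

Answer: Reachable cells: 4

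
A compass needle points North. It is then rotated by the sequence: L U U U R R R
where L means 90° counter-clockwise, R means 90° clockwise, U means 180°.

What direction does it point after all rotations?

Start: North
  L (left (90° counter-clockwise)) -> West
  U (U-turn (180°)) -> East
  U (U-turn (180°)) -> West
  U (U-turn (180°)) -> East
  R (right (90° clockwise)) -> South
  R (right (90° clockwise)) -> West
  R (right (90° clockwise)) -> North
Final: North

Answer: Final heading: North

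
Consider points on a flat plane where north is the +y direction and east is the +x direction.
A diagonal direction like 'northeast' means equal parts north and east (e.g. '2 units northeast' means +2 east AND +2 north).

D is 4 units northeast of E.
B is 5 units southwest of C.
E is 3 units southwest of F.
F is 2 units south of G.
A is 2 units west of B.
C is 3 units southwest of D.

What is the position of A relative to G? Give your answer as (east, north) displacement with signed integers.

Place G at the origin (east=0, north=0).
  F is 2 units south of G: delta (east=+0, north=-2); F at (east=0, north=-2).
  E is 3 units southwest of F: delta (east=-3, north=-3); E at (east=-3, north=-5).
  D is 4 units northeast of E: delta (east=+4, north=+4); D at (east=1, north=-1).
  C is 3 units southwest of D: delta (east=-3, north=-3); C at (east=-2, north=-4).
  B is 5 units southwest of C: delta (east=-5, north=-5); B at (east=-7, north=-9).
  A is 2 units west of B: delta (east=-2, north=+0); A at (east=-9, north=-9).
Therefore A relative to G: (east=-9, north=-9).

Answer: A is at (east=-9, north=-9) relative to G.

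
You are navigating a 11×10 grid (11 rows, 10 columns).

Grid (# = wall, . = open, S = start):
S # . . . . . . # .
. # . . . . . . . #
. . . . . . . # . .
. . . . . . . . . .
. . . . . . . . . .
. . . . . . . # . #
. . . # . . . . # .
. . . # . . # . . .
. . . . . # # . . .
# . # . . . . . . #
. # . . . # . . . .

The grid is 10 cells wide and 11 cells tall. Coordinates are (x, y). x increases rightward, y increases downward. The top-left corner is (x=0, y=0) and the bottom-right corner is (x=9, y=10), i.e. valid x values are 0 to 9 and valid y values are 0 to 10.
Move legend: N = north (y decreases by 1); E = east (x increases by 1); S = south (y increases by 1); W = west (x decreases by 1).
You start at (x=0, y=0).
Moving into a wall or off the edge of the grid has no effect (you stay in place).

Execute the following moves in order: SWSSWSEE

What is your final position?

Start: (x=0, y=0)
  S (south): (x=0, y=0) -> (x=0, y=1)
  W (west): blocked, stay at (x=0, y=1)
  S (south): (x=0, y=1) -> (x=0, y=2)
  S (south): (x=0, y=2) -> (x=0, y=3)
  W (west): blocked, stay at (x=0, y=3)
  S (south): (x=0, y=3) -> (x=0, y=4)
  E (east): (x=0, y=4) -> (x=1, y=4)
  E (east): (x=1, y=4) -> (x=2, y=4)
Final: (x=2, y=4)

Answer: Final position: (x=2, y=4)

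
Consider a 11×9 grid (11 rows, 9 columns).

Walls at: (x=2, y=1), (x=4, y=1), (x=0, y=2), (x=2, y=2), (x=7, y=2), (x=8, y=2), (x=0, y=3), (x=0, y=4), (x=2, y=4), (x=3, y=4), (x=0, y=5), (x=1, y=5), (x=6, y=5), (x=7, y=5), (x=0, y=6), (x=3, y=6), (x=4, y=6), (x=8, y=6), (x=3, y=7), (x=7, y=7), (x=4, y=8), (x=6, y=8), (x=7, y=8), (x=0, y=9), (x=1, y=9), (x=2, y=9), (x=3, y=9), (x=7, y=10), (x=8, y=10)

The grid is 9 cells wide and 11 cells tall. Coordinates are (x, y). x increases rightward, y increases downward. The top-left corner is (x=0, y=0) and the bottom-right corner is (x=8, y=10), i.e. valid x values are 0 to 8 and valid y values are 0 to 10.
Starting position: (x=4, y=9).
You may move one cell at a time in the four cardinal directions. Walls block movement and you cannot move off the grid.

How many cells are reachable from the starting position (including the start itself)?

Answer: Reachable cells: 70

Derivation:
BFS flood-fill from (x=4, y=9):
  Distance 0: (x=4, y=9)
  Distance 1: (x=5, y=9), (x=4, y=10)
  Distance 2: (x=5, y=8), (x=6, y=9), (x=3, y=10), (x=5, y=10)
  Distance 3: (x=5, y=7), (x=7, y=9), (x=2, y=10), (x=6, y=10)
  Distance 4: (x=5, y=6), (x=4, y=7), (x=6, y=7), (x=8, y=9), (x=1, y=10)
  Distance 5: (x=5, y=5), (x=6, y=6), (x=8, y=8), (x=0, y=10)
  Distance 6: (x=5, y=4), (x=4, y=5), (x=7, y=6), (x=8, y=7)
  Distance 7: (x=5, y=3), (x=4, y=4), (x=6, y=4), (x=3, y=5)
  Distance 8: (x=5, y=2), (x=4, y=3), (x=6, y=3), (x=7, y=4), (x=2, y=5)
  Distance 9: (x=5, y=1), (x=4, y=2), (x=6, y=2), (x=3, y=3), (x=7, y=3), (x=8, y=4), (x=2, y=6)
  Distance 10: (x=5, y=0), (x=6, y=1), (x=3, y=2), (x=2, y=3), (x=8, y=3), (x=8, y=5), (x=1, y=6), (x=2, y=7)
  Distance 11: (x=4, y=0), (x=6, y=0), (x=3, y=1), (x=7, y=1), (x=1, y=3), (x=1, y=7), (x=2, y=8)
  Distance 12: (x=3, y=0), (x=7, y=0), (x=8, y=1), (x=1, y=2), (x=1, y=4), (x=0, y=7), (x=1, y=8), (x=3, y=8)
  Distance 13: (x=2, y=0), (x=8, y=0), (x=1, y=1), (x=0, y=8)
  Distance 14: (x=1, y=0), (x=0, y=1)
  Distance 15: (x=0, y=0)
Total reachable: 70 (grid has 70 open cells total)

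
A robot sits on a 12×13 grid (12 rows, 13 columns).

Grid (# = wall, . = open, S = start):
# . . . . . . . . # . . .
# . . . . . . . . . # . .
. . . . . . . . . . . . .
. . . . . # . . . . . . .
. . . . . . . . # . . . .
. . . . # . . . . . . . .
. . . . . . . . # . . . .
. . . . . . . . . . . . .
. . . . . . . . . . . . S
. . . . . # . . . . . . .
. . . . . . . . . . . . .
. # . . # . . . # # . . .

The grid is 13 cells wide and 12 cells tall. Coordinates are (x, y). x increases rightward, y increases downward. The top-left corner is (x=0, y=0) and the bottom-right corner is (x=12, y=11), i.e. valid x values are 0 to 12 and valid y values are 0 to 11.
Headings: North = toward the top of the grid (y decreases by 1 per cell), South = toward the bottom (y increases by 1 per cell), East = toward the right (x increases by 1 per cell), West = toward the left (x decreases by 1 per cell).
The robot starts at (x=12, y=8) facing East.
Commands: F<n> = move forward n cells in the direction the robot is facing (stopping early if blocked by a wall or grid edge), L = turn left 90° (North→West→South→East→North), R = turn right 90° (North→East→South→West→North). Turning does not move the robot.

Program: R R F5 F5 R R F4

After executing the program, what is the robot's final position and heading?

Answer: Final position: (x=6, y=8), facing East

Derivation:
Start: (x=12, y=8), facing East
  R: turn right, now facing South
  R: turn right, now facing West
  F5: move forward 5, now at (x=7, y=8)
  F5: move forward 5, now at (x=2, y=8)
  R: turn right, now facing North
  R: turn right, now facing East
  F4: move forward 4, now at (x=6, y=8)
Final: (x=6, y=8), facing East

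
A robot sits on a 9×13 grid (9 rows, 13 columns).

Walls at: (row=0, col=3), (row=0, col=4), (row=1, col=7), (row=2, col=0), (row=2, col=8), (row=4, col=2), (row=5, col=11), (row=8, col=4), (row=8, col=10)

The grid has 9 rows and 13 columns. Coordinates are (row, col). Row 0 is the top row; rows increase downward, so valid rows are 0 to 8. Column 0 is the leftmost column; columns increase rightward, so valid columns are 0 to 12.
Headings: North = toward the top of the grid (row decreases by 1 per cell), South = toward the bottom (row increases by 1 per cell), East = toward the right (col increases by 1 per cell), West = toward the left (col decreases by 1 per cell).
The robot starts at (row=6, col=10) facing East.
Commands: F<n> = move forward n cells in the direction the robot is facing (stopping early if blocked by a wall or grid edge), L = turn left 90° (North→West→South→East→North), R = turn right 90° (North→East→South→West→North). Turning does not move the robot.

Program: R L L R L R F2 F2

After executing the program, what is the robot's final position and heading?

Answer: Final position: (row=6, col=12), facing East

Derivation:
Start: (row=6, col=10), facing East
  R: turn right, now facing South
  L: turn left, now facing East
  L: turn left, now facing North
  R: turn right, now facing East
  L: turn left, now facing North
  R: turn right, now facing East
  F2: move forward 2, now at (row=6, col=12)
  F2: move forward 0/2 (blocked), now at (row=6, col=12)
Final: (row=6, col=12), facing East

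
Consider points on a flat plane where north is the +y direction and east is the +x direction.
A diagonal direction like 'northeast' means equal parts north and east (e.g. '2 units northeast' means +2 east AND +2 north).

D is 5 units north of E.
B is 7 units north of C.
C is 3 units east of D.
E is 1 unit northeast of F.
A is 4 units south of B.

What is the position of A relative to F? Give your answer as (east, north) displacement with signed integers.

Answer: A is at (east=4, north=9) relative to F.

Derivation:
Place F at the origin (east=0, north=0).
  E is 1 unit northeast of F: delta (east=+1, north=+1); E at (east=1, north=1).
  D is 5 units north of E: delta (east=+0, north=+5); D at (east=1, north=6).
  C is 3 units east of D: delta (east=+3, north=+0); C at (east=4, north=6).
  B is 7 units north of C: delta (east=+0, north=+7); B at (east=4, north=13).
  A is 4 units south of B: delta (east=+0, north=-4); A at (east=4, north=9).
Therefore A relative to F: (east=4, north=9).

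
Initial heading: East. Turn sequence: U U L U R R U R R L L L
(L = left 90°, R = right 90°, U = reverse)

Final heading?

Answer: Final heading: East

Derivation:
Start: East
  U (U-turn (180°)) -> West
  U (U-turn (180°)) -> East
  L (left (90° counter-clockwise)) -> North
  U (U-turn (180°)) -> South
  R (right (90° clockwise)) -> West
  R (right (90° clockwise)) -> North
  U (U-turn (180°)) -> South
  R (right (90° clockwise)) -> West
  R (right (90° clockwise)) -> North
  L (left (90° counter-clockwise)) -> West
  L (left (90° counter-clockwise)) -> South
  L (left (90° counter-clockwise)) -> East
Final: East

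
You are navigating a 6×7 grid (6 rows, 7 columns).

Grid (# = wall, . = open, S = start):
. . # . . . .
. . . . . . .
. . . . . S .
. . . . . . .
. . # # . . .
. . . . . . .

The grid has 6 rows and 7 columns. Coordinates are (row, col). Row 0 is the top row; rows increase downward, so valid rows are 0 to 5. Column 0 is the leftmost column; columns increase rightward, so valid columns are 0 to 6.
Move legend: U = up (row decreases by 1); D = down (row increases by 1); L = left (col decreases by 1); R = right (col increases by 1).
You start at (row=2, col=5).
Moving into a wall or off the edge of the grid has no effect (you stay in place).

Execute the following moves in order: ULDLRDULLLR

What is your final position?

Answer: Final position: (row=2, col=2)

Derivation:
Start: (row=2, col=5)
  U (up): (row=2, col=5) -> (row=1, col=5)
  L (left): (row=1, col=5) -> (row=1, col=4)
  D (down): (row=1, col=4) -> (row=2, col=4)
  L (left): (row=2, col=4) -> (row=2, col=3)
  R (right): (row=2, col=3) -> (row=2, col=4)
  D (down): (row=2, col=4) -> (row=3, col=4)
  U (up): (row=3, col=4) -> (row=2, col=4)
  L (left): (row=2, col=4) -> (row=2, col=3)
  L (left): (row=2, col=3) -> (row=2, col=2)
  L (left): (row=2, col=2) -> (row=2, col=1)
  R (right): (row=2, col=1) -> (row=2, col=2)
Final: (row=2, col=2)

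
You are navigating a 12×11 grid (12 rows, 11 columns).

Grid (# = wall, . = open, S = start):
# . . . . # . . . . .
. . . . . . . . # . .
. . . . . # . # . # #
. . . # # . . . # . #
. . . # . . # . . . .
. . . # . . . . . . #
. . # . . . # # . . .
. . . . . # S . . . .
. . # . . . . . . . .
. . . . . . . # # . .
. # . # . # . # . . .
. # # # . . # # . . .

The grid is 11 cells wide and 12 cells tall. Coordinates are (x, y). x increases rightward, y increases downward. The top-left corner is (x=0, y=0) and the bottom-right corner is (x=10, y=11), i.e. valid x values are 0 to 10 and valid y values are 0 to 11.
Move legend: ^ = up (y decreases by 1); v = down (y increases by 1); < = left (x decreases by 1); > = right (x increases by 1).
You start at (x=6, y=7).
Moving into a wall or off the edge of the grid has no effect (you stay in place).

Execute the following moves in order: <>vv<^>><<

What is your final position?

Answer: Final position: (x=6, y=7)

Derivation:
Start: (x=6, y=7)
  < (left): blocked, stay at (x=6, y=7)
  > (right): (x=6, y=7) -> (x=7, y=7)
  v (down): (x=7, y=7) -> (x=7, y=8)
  v (down): blocked, stay at (x=7, y=8)
  < (left): (x=7, y=8) -> (x=6, y=8)
  ^ (up): (x=6, y=8) -> (x=6, y=7)
  > (right): (x=6, y=7) -> (x=7, y=7)
  > (right): (x=7, y=7) -> (x=8, y=7)
  < (left): (x=8, y=7) -> (x=7, y=7)
  < (left): (x=7, y=7) -> (x=6, y=7)
Final: (x=6, y=7)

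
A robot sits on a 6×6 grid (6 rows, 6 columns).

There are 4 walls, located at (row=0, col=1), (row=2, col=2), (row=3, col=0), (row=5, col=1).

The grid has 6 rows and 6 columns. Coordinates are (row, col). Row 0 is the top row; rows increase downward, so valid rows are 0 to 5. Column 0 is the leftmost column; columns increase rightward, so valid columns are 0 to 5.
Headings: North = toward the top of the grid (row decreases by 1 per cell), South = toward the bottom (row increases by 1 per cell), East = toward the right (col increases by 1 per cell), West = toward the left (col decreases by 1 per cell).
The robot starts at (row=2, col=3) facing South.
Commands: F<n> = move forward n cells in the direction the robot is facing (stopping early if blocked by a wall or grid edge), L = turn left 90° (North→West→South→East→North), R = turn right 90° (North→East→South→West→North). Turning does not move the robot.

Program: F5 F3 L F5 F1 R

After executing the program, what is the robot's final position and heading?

Start: (row=2, col=3), facing South
  F5: move forward 3/5 (blocked), now at (row=5, col=3)
  F3: move forward 0/3 (blocked), now at (row=5, col=3)
  L: turn left, now facing East
  F5: move forward 2/5 (blocked), now at (row=5, col=5)
  F1: move forward 0/1 (blocked), now at (row=5, col=5)
  R: turn right, now facing South
Final: (row=5, col=5), facing South

Answer: Final position: (row=5, col=5), facing South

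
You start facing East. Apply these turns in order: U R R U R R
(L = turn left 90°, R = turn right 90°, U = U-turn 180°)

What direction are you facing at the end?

Answer: Final heading: East

Derivation:
Start: East
  U (U-turn (180°)) -> West
  R (right (90° clockwise)) -> North
  R (right (90° clockwise)) -> East
  U (U-turn (180°)) -> West
  R (right (90° clockwise)) -> North
  R (right (90° clockwise)) -> East
Final: East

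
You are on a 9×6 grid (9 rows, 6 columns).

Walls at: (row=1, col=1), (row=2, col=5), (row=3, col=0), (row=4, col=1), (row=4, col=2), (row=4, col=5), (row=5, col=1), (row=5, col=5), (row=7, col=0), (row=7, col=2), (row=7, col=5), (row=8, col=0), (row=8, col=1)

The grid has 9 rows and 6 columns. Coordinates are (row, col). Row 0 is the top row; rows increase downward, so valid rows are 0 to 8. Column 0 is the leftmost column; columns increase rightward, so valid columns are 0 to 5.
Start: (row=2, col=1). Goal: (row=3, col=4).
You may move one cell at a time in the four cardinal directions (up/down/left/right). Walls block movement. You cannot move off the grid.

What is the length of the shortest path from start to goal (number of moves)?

BFS from (row=2, col=1) until reaching (row=3, col=4):
  Distance 0: (row=2, col=1)
  Distance 1: (row=2, col=0), (row=2, col=2), (row=3, col=1)
  Distance 2: (row=1, col=0), (row=1, col=2), (row=2, col=3), (row=3, col=2)
  Distance 3: (row=0, col=0), (row=0, col=2), (row=1, col=3), (row=2, col=4), (row=3, col=3)
  Distance 4: (row=0, col=1), (row=0, col=3), (row=1, col=4), (row=3, col=4), (row=4, col=3)  <- goal reached here
One shortest path (4 moves): (row=2, col=1) -> (row=2, col=2) -> (row=2, col=3) -> (row=2, col=4) -> (row=3, col=4)

Answer: Shortest path length: 4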